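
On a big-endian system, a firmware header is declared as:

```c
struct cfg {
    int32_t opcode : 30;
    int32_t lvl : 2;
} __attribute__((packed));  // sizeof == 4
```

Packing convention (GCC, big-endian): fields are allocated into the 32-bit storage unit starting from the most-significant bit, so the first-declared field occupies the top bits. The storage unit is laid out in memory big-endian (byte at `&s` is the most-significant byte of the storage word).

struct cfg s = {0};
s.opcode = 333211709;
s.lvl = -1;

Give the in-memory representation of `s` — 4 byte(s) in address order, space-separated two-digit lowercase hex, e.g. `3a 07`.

opcode:30 = 333211709 → 0x13dc683d << 2 → word 0x4f71a0f4
lvl:2 = -1 → 0x3 << 0 → word 0x4f71a0f7
word = 0x4f71a0f7 → big-endian bytes:
  [0]=0x4f  [1]=0x71  [2]=0xa0  [3]=0xf7

4f 71 a0 f7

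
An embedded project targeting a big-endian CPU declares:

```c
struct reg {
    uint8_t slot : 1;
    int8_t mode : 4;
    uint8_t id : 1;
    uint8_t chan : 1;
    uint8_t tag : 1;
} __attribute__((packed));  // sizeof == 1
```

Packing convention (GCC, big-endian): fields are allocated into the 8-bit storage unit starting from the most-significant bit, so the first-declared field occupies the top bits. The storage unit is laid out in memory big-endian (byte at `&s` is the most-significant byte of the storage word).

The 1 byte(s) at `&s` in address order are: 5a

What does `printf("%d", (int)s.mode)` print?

-5

[0]=0x5a (big-endian) → word 0x5a
slot [7+:1] = (word>>7) & 0x1 = 0
mode [3+:4] = (word>>3) & 0xf = 11  ←
id [2+:1] = (word>>2) & 0x1 = 0
chan [1+:1] = (word>>1) & 0x1 = 1
tag [0+:1] = (word>>0) & 0x1 = 0
mode signed 4b, MSB=1: 11 - 16 = -5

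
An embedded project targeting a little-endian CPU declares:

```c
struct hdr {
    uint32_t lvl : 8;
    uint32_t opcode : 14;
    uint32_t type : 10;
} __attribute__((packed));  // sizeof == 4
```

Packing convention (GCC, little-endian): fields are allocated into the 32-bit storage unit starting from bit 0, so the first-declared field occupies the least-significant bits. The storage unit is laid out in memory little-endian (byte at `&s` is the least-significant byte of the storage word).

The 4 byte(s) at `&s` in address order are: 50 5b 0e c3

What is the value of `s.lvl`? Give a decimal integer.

[0]=0x50 [1]=0x5b [2]=0x0e [3]=0xc3 (little-endian) → word 0xc30e5b50
lvl:8 @ bit 0 → (0xc30e5b50>>0)&0xff = 0x50  ←
opcode:14 @ bit 8 → (0xc30e5b50>>8)&0x3fff = 0xe5b
type:10 @ bit 22 → (0xc30e5b50>>22)&0x3ff = 0x30c

80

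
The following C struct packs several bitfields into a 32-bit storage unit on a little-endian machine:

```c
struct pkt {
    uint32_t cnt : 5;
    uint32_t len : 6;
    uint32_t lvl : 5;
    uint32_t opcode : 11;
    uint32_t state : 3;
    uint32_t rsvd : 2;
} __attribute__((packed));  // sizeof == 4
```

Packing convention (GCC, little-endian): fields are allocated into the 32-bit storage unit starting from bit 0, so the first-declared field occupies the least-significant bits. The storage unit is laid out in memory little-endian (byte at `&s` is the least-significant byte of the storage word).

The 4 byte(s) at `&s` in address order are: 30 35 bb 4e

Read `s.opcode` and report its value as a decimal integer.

1723

[0]=0x30 [1]=0x35 [2]=0xbb [3]=0x4e (little-endian) → word 0x4ebb3530
cnt [0+:5] = (word>>0) & 0x1f = 16
len [5+:6] = (word>>5) & 0x3f = 41
lvl [11+:5] = (word>>11) & 0x1f = 6
opcode [16+:11] = (word>>16) & 0x7ff = 1723  ←
state [27+:3] = (word>>27) & 0x7 = 1
rsvd [30+:2] = (word>>30) & 0x3 = 1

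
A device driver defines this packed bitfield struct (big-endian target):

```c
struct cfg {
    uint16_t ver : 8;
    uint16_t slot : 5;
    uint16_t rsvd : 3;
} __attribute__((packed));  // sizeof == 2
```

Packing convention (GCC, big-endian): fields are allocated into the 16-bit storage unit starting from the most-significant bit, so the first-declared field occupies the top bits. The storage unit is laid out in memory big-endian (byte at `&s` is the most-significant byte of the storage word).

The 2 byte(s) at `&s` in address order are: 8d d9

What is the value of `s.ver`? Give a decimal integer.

[0]=0x8d [1]=0xd9 (big-endian) → word 0x8dd9
ver:8 @ bit 8 → (0x8dd9>>8)&0xff = 0x8d  ←
slot:5 @ bit 3 → (0x8dd9>>3)&0x1f = 0x1b
rsvd:3 @ bit 0 → (0x8dd9>>0)&0x7 = 0x1

141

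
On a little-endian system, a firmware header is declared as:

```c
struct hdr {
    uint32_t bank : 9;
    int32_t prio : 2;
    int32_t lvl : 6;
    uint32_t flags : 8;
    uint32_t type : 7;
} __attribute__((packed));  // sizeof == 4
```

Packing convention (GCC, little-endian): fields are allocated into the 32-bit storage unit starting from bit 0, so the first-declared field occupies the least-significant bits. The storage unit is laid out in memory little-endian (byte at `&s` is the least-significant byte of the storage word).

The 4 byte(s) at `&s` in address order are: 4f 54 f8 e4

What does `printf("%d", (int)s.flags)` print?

[0]=0x4f [1]=0x54 [2]=0xf8 [3]=0xe4 (little-endian) → word 0xe4f8544f
bank [0+:9] = (word>>0) & 0x1ff = 79
prio [9+:2] = (word>>9) & 0x3 = 2
lvl [11+:6] = (word>>11) & 0x3f = 10
flags [17+:8] = (word>>17) & 0xff = 124  ←
type [25+:7] = (word>>25) & 0x7f = 114

124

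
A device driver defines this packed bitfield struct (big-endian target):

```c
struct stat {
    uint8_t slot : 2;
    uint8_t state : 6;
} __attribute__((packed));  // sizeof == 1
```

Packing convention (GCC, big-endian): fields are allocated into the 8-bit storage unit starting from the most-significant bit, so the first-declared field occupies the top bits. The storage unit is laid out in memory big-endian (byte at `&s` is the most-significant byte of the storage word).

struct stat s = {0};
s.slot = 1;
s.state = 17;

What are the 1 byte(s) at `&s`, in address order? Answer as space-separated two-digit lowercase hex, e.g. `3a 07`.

51

slot:2 = 1 → 0x1 << 6 → word 0x40
state:6 = 17 → 0x11 << 0 → word 0x51
word = 0x51 → big-endian bytes:
  [0]=0x51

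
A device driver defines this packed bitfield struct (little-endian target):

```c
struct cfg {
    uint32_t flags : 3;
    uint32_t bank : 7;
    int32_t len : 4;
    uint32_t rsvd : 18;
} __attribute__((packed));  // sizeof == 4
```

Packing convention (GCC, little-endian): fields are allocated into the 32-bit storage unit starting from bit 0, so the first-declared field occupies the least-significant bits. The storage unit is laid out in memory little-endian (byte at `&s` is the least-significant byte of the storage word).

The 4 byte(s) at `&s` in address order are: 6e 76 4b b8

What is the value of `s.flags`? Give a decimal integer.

6

[0]=0x6e [1]=0x76 [2]=0x4b [3]=0xb8 (little-endian) → word 0xb84b766e
flags:3 @ bit 0 → (0xb84b766e>>0)&0x7 = 0x6  ←
bank:7 @ bit 3 → (0xb84b766e>>3)&0x7f = 0x4d
len:4 @ bit 10 → (0xb84b766e>>10)&0xf = 0xd
rsvd:18 @ bit 14 → (0xb84b766e>>14)&0x3ffff = 0x2e12d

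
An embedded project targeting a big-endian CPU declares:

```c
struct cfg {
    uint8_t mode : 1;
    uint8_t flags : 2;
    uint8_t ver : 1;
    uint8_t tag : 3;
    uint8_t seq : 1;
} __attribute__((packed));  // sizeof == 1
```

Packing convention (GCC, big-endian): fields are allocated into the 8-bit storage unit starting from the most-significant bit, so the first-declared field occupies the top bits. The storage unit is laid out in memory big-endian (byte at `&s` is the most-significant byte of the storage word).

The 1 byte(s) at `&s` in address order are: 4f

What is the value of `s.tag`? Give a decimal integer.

[0]=0x4f (big-endian) → word 0x4f
mode:1 @ bit 7 → (0x4f>>7)&0x1 = 0x0
flags:2 @ bit 5 → (0x4f>>5)&0x3 = 0x2
ver:1 @ bit 4 → (0x4f>>4)&0x1 = 0x0
tag:3 @ bit 1 → (0x4f>>1)&0x7 = 0x7  ←
seq:1 @ bit 0 → (0x4f>>0)&0x1 = 0x1

7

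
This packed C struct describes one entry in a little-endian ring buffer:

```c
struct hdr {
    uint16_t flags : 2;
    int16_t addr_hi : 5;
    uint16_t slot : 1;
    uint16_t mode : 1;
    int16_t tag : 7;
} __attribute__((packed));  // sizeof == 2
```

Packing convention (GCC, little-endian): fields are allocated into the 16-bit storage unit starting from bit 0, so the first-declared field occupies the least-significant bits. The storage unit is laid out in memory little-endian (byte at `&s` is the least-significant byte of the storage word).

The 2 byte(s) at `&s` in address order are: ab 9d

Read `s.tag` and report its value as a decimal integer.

[0]=0xab [1]=0x9d (little-endian) → word 0x9dab
flags:2 @ bit 0 → (0x9dab>>0)&0x3 = 0x3
addr_hi:5 @ bit 2 → (0x9dab>>2)&0x1f = 0xa
slot:1 @ bit 7 → (0x9dab>>7)&0x1 = 0x1
mode:1 @ bit 8 → (0x9dab>>8)&0x1 = 0x1
tag:7 @ bit 9 → (0x9dab>>9)&0x7f = 0x4e  ←
tag signed 7b, MSB=1: 78 - 128 = -50

-50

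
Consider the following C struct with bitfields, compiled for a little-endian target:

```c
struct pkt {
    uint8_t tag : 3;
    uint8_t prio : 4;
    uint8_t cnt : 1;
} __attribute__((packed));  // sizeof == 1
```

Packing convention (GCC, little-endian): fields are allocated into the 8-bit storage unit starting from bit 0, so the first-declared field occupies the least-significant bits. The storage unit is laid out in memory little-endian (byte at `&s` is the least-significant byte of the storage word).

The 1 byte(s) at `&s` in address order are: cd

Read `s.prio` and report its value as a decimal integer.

[0]=0xcd (little-endian) → word 0xcd
tag [0+:3] = (word>>0) & 0x7 = 5
prio [3+:4] = (word>>3) & 0xf = 9  ←
cnt [7+:1] = (word>>7) & 0x1 = 1

9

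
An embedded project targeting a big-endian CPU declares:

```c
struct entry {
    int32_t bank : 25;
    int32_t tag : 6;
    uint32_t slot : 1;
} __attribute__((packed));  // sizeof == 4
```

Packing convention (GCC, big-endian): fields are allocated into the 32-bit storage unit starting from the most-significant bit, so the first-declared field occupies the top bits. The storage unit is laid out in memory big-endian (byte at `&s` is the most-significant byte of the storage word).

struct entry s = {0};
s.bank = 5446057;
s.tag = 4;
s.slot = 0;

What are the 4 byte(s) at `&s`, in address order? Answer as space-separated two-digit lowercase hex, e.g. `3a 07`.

bank (25b) val=5446057 bits=0x5319a9 at bit 7: 0x298cd480
tag (6b) val=4 bits=0x4 at bit 1: 0x298cd488
slot (1b) val=0 bits=0x0 at bit 0: 0x298cd488
word = 0x298cd488 → big-endian bytes:
  [0]=0x29  [1]=0x8c  [2]=0xd4  [3]=0x88

29 8c d4 88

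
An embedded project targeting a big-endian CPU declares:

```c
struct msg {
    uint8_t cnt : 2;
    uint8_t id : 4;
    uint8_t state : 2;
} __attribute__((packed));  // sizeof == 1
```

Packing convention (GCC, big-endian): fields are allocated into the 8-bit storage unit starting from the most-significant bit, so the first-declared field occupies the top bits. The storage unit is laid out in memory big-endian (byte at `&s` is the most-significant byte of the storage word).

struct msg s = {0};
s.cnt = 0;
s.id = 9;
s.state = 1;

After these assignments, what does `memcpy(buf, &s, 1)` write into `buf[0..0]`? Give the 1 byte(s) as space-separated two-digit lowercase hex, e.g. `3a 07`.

25

cnt (2b) val=0 bits=0x0 at bit 6: 0x00
id (4b) val=9 bits=0x9 at bit 2: 0x24
state (2b) val=1 bits=0x1 at bit 0: 0x25
word = 0x25 → big-endian bytes:
  [0]=0x25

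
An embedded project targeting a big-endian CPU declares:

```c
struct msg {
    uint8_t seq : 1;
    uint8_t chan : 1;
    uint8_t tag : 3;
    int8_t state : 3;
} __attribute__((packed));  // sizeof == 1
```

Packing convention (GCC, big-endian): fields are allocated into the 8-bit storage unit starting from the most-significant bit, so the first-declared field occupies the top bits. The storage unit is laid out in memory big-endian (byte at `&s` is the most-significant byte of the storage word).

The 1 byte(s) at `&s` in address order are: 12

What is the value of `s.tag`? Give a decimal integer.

[0]=0x12 (big-endian) → word 0x12
seq:1 @ bit 7 → (0x12>>7)&0x1 = 0x0
chan:1 @ bit 6 → (0x12>>6)&0x1 = 0x0
tag:3 @ bit 3 → (0x12>>3)&0x7 = 0x2  ←
state:3 @ bit 0 → (0x12>>0)&0x7 = 0x2

2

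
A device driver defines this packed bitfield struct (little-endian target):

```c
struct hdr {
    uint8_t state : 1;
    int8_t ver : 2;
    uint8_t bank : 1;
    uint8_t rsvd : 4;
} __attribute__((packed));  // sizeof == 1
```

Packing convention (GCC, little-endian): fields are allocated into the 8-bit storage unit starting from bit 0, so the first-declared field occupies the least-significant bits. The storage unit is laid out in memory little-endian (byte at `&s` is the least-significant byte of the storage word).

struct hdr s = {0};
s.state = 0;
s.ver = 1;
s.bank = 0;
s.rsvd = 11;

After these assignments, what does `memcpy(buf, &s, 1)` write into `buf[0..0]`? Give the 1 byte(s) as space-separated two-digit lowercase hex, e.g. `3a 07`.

b2

[0+:1] state=0 & 0x1 = 0x0; word=0x00
[1+:2] ver=1 & 0x3 = 0x1; word=0x02
[3+:1] bank=0 & 0x1 = 0x0; word=0x02
[4+:4] rsvd=11 & 0xf = 0xb; word=0xb2
word = 0xb2 → little-endian bytes:
  [0]=0xb2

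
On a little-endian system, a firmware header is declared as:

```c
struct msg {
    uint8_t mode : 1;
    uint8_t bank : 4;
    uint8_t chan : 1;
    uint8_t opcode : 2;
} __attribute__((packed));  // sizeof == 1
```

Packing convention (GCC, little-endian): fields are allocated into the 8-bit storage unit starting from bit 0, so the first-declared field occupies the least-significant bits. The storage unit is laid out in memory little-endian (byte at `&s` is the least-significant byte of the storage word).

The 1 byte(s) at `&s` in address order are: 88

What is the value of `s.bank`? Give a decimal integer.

4

[0]=0x88 (little-endian) → word 0x88
mode [0+:1] = (word>>0) & 0x1 = 0
bank [1+:4] = (word>>1) & 0xf = 4  ←
chan [5+:1] = (word>>5) & 0x1 = 0
opcode [6+:2] = (word>>6) & 0x3 = 2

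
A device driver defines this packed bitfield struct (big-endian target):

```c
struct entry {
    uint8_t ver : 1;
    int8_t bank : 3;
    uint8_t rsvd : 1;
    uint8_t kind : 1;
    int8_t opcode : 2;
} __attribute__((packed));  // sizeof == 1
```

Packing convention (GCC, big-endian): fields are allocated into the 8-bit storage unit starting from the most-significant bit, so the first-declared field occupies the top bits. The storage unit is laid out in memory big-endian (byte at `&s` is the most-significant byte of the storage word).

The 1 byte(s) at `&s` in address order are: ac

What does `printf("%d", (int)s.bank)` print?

[0]=0xac (big-endian) → word 0xac
ver [7+:1] = (word>>7) & 0x1 = 1
bank [4+:3] = (word>>4) & 0x7 = 2  ←
rsvd [3+:1] = (word>>3) & 0x1 = 1
kind [2+:1] = (word>>2) & 0x1 = 1
opcode [0+:2] = (word>>0) & 0x3 = 0
bank signed 3b, MSB=0: value = 2

2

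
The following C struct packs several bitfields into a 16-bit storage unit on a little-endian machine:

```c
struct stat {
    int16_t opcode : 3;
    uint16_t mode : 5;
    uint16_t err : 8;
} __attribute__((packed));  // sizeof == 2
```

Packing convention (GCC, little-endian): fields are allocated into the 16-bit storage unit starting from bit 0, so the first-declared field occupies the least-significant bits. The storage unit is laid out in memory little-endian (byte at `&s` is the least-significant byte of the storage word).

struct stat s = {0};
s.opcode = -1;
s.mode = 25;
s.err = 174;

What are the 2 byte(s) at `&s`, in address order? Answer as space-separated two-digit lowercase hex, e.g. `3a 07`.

opcode:3 = -1 → 0x7 << 0 → word 0x0007
mode:5 = 25 → 0x19 << 3 → word 0x00cf
err:8 = 174 → 0xae << 8 → word 0xaecf
word = 0xaecf → little-endian bytes:
  [0]=0xcf  [1]=0xae

cf ae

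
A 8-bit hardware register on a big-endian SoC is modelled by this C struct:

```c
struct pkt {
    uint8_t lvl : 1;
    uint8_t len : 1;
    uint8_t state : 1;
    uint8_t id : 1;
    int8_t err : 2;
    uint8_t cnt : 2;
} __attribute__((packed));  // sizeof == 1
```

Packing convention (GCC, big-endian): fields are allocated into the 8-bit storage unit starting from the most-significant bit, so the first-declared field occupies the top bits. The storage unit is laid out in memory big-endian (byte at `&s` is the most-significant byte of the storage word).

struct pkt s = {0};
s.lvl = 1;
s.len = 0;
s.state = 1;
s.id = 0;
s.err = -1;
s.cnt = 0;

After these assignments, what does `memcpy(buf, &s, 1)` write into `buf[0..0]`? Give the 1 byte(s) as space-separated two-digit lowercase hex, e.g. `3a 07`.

lvl (1b) val=1 bits=0x1 at bit 7: 0x80
len (1b) val=0 bits=0x0 at bit 6: 0x80
state (1b) val=1 bits=0x1 at bit 5: 0xa0
id (1b) val=0 bits=0x0 at bit 4: 0xa0
err (2b) val=-1 bits=0x3 at bit 2: 0xac
cnt (2b) val=0 bits=0x0 at bit 0: 0xac
word = 0xac → big-endian bytes:
  [0]=0xac

ac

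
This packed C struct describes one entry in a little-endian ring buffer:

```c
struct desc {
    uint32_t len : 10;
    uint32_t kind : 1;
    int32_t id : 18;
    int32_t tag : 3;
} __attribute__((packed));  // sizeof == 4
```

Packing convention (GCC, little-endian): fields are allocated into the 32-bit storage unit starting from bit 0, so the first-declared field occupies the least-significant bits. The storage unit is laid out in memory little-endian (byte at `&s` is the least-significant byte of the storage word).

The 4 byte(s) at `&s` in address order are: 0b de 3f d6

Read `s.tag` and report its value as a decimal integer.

-2

[0]=0x0b [1]=0xde [2]=0x3f [3]=0xd6 (little-endian) → word 0xd63fde0b
len:10 @ bit 0 → (0xd63fde0b>>0)&0x3ff = 0x20b
kind:1 @ bit 10 → (0xd63fde0b>>10)&0x1 = 0x1
id:18 @ bit 11 → (0xd63fde0b>>11)&0x3ffff = 0x2c7fb
tag:3 @ bit 29 → (0xd63fde0b>>29)&0x7 = 0x6  ←
tag signed 3b, MSB=1: 6 - 8 = -2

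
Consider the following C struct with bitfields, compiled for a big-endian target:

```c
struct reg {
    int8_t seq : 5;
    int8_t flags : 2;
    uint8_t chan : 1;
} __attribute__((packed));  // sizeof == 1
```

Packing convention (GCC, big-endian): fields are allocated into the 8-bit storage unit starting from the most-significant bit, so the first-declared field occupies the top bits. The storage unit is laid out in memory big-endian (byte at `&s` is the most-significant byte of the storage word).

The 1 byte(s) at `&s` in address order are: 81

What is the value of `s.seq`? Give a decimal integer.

-16

[0]=0x81 (big-endian) → word 0x81
seq:5 @ bit 3 → (0x81>>3)&0x1f = 0x10  ←
flags:2 @ bit 1 → (0x81>>1)&0x3 = 0x0
chan:1 @ bit 0 → (0x81>>0)&0x1 = 0x1
seq signed 5b, MSB=1: 16 - 32 = -16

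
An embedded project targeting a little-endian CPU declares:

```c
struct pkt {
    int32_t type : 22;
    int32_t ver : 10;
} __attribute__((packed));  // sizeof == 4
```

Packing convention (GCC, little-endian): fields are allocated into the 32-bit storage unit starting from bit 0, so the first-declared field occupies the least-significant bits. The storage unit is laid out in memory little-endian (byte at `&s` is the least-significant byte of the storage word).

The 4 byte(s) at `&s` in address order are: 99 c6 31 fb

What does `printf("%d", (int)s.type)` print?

[0]=0x99 [1]=0xc6 [2]=0x31 [3]=0xfb (little-endian) → word 0xfb31c699
type:22 @ bit 0 → (0xfb31c699>>0)&0x3fffff = 0x31c699  ←
ver:10 @ bit 22 → (0xfb31c699>>22)&0x3ff = 0x3ec
type signed 22b, MSB=1: 3262105 - 4194304 = -932199

-932199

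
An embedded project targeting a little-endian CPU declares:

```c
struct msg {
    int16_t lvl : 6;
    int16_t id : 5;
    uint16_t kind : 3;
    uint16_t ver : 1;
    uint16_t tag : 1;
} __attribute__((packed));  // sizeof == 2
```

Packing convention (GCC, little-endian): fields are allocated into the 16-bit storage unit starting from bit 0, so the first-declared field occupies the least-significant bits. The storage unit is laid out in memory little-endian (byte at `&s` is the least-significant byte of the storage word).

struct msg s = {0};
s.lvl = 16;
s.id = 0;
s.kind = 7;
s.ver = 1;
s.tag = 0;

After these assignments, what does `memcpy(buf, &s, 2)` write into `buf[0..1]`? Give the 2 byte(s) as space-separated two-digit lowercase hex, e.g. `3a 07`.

10 78

[0+:6] lvl=16 & 0x3f = 0x10; word=0x0010
[6+:5] id=0 & 0x1f = 0x0; word=0x0010
[11+:3] kind=7 & 0x7 = 0x7; word=0x3810
[14+:1] ver=1 & 0x1 = 0x1; word=0x7810
[15+:1] tag=0 & 0x1 = 0x0; word=0x7810
word = 0x7810 → little-endian bytes:
  [0]=0x10  [1]=0x78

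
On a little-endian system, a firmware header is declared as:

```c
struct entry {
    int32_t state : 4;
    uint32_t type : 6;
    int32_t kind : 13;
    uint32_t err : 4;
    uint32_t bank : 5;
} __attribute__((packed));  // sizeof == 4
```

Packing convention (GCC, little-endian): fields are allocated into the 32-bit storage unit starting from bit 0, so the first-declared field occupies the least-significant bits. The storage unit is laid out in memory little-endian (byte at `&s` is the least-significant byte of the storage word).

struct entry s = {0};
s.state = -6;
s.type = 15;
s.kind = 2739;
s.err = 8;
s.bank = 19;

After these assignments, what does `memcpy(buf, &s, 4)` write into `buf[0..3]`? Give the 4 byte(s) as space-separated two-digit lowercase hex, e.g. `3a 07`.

state:4 = -6 → 0xa << 0 → word 0x0000000a
type:6 = 15 → 0xf << 4 → word 0x000000fa
kind:13 = 2739 → 0xab3 << 10 → word 0x002accfa
err:4 = 8 → 0x8 << 23 → word 0x042accfa
bank:5 = 19 → 0x13 << 27 → word 0x9c2accfa
word = 0x9c2accfa → little-endian bytes:
  [0]=0xfa  [1]=0xcc  [2]=0x2a  [3]=0x9c

fa cc 2a 9c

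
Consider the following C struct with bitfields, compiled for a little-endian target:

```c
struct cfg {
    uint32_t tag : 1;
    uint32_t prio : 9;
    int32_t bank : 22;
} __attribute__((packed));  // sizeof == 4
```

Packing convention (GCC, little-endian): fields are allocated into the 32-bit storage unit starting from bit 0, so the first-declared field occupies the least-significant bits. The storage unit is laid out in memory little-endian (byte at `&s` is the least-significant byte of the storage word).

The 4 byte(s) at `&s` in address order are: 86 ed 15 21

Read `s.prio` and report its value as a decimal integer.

195

[0]=0x86 [1]=0xed [2]=0x15 [3]=0x21 (little-endian) → word 0x2115ed86
tag:1 @ bit 0 → (0x2115ed86>>0)&0x1 = 0x0
prio:9 @ bit 1 → (0x2115ed86>>1)&0x1ff = 0xc3  ←
bank:22 @ bit 10 → (0x2115ed86>>10)&0x3fffff = 0x8457b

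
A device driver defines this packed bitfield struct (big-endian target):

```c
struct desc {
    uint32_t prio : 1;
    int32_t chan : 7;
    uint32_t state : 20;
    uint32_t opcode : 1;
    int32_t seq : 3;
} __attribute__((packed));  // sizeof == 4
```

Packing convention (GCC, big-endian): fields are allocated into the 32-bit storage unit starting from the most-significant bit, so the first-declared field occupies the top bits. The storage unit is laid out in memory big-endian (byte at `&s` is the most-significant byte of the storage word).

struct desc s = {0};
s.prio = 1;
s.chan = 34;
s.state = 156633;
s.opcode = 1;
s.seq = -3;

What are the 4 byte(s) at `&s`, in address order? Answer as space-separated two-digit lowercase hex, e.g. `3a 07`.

a2 26 3d 9d

[31+:1] prio=1 & 0x1 = 0x1; word=0x80000000
[24+:7] chan=34 & 0x7f = 0x22; word=0xa2000000
[4+:20] state=156633 & 0xfffff = 0x263d9; word=0xa2263d90
[3+:1] opcode=1 & 0x1 = 0x1; word=0xa2263d98
[0+:3] seq=-3 & 0x7 = 0x5; word=0xa2263d9d
word = 0xa2263d9d → big-endian bytes:
  [0]=0xa2  [1]=0x26  [2]=0x3d  [3]=0x9d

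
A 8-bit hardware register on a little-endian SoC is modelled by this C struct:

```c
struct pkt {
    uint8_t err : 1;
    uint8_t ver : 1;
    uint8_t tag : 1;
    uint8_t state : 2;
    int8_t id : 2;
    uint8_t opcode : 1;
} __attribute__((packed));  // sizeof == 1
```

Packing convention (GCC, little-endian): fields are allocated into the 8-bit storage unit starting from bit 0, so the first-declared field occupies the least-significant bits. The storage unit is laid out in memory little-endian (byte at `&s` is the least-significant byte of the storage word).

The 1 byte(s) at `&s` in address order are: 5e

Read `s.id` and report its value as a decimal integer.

-2

[0]=0x5e (little-endian) → word 0x5e
err:1 @ bit 0 → (0x5e>>0)&0x1 = 0x0
ver:1 @ bit 1 → (0x5e>>1)&0x1 = 0x1
tag:1 @ bit 2 → (0x5e>>2)&0x1 = 0x1
state:2 @ bit 3 → (0x5e>>3)&0x3 = 0x3
id:2 @ bit 5 → (0x5e>>5)&0x3 = 0x2  ←
opcode:1 @ bit 7 → (0x5e>>7)&0x1 = 0x0
id signed 2b, MSB=1: 2 - 4 = -2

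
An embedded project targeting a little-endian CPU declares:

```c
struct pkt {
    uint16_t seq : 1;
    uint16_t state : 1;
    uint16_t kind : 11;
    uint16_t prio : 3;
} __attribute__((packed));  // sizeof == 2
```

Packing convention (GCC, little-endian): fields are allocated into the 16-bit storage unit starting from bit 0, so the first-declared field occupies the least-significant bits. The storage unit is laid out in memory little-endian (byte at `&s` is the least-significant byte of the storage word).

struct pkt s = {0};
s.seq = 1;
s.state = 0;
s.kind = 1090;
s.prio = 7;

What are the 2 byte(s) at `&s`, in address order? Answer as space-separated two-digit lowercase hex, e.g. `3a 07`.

09 f1

[0+:1] seq=1 & 0x1 = 0x1; word=0x0001
[1+:1] state=0 & 0x1 = 0x0; word=0x0001
[2+:11] kind=1090 & 0x7ff = 0x442; word=0x1109
[13+:3] prio=7 & 0x7 = 0x7; word=0xf109
word = 0xf109 → little-endian bytes:
  [0]=0x09  [1]=0xf1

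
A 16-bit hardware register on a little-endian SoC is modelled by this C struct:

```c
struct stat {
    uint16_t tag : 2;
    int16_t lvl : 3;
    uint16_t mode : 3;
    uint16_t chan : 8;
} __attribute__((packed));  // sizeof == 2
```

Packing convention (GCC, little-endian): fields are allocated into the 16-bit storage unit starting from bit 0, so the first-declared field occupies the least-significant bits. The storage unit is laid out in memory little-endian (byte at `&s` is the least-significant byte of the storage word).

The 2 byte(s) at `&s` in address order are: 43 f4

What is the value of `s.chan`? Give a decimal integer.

[0]=0x43 [1]=0xf4 (little-endian) → word 0xf443
tag [0+:2] = (word>>0) & 0x3 = 3
lvl [2+:3] = (word>>2) & 0x7 = 0
mode [5+:3] = (word>>5) & 0x7 = 2
chan [8+:8] = (word>>8) & 0xff = 244  ←

244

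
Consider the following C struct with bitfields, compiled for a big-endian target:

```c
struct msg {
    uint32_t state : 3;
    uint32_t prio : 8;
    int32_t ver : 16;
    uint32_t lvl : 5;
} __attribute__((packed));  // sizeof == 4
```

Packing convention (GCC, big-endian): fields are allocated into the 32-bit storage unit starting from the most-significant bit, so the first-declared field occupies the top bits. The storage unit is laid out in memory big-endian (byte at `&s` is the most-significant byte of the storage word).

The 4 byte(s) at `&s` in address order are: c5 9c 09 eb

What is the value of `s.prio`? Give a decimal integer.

44

[0]=0xc5 [1]=0x9c [2]=0x09 [3]=0xeb (big-endian) → word 0xc59c09eb
state:3 @ bit 29 → (0xc59c09eb>>29)&0x7 = 0x6
prio:8 @ bit 21 → (0xc59c09eb>>21)&0xff = 0x2c  ←
ver:16 @ bit 5 → (0xc59c09eb>>5)&0xffff = 0xe04f
lvl:5 @ bit 0 → (0xc59c09eb>>0)&0x1f = 0xb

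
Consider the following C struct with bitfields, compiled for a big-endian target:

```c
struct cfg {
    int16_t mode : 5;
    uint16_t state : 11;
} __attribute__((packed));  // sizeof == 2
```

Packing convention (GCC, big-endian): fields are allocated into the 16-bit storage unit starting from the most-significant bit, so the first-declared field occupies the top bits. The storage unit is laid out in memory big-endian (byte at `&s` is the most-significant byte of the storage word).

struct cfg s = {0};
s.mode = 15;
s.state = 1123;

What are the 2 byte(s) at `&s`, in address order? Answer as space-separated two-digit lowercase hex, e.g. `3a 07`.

[11+:5] mode=15 & 0x1f = 0xf; word=0x7800
[0+:11] state=1123 & 0x7ff = 0x463; word=0x7c63
word = 0x7c63 → big-endian bytes:
  [0]=0x7c  [1]=0x63

7c 63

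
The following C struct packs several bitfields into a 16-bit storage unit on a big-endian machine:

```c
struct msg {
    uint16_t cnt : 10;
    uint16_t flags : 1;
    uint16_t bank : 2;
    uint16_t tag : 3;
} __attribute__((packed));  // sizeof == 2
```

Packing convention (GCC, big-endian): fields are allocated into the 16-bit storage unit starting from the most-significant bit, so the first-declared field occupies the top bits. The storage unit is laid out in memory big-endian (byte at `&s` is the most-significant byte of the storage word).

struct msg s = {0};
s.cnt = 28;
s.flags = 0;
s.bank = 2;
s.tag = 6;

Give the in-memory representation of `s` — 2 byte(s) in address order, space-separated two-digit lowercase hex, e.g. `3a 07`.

07 16

cnt (10b) val=28 bits=0x1c at bit 6: 0x0700
flags (1b) val=0 bits=0x0 at bit 5: 0x0700
bank (2b) val=2 bits=0x2 at bit 3: 0x0710
tag (3b) val=6 bits=0x6 at bit 0: 0x0716
word = 0x0716 → big-endian bytes:
  [0]=0x07  [1]=0x16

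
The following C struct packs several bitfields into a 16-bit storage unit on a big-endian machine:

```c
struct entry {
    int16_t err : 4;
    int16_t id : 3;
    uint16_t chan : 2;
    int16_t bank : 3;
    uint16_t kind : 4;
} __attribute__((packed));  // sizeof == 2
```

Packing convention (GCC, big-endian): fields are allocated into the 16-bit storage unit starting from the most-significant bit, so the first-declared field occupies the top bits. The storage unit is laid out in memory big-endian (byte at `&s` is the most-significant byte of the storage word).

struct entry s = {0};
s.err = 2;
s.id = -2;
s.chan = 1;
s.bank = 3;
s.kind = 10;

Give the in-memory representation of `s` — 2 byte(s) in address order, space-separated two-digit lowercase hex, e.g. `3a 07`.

2c ba

err:4 = 2 → 0x2 << 12 → word 0x2000
id:3 = -2 → 0x6 << 9 → word 0x2c00
chan:2 = 1 → 0x1 << 7 → word 0x2c80
bank:3 = 3 → 0x3 << 4 → word 0x2cb0
kind:4 = 10 → 0xa << 0 → word 0x2cba
word = 0x2cba → big-endian bytes:
  [0]=0x2c  [1]=0xba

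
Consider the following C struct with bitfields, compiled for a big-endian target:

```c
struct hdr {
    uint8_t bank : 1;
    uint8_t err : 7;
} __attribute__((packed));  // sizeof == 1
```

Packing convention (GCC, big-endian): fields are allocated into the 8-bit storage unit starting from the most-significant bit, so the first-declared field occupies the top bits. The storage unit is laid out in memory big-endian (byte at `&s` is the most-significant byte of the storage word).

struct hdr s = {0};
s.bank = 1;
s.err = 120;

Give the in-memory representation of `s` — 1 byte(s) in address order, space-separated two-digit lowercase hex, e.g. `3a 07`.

f8

bank (1b) val=1 bits=0x1 at bit 7: 0x80
err (7b) val=120 bits=0x78 at bit 0: 0xf8
word = 0xf8 → big-endian bytes:
  [0]=0xf8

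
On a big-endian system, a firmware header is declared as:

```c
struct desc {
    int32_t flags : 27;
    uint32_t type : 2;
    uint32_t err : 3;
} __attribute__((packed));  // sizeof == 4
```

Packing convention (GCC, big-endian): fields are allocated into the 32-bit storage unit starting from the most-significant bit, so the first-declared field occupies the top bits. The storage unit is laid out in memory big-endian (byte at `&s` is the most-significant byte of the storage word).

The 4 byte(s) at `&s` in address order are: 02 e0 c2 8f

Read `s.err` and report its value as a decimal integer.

[0]=0x02 [1]=0xe0 [2]=0xc2 [3]=0x8f (big-endian) → word 0x02e0c28f
flags:27 @ bit 5 → (0x02e0c28f>>5)&0x7ffffff = 0x170614
type:2 @ bit 3 → (0x02e0c28f>>3)&0x3 = 0x1
err:3 @ bit 0 → (0x02e0c28f>>0)&0x7 = 0x7  ←

7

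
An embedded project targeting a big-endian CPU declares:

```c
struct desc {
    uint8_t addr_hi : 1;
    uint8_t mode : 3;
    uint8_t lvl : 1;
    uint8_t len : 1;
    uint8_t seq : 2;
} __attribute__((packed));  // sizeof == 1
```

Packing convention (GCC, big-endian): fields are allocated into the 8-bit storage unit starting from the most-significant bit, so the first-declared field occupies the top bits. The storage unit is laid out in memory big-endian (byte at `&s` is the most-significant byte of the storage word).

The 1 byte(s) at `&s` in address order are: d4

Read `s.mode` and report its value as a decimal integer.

5

[0]=0xd4 (big-endian) → word 0xd4
addr_hi:1 @ bit 7 → (0xd4>>7)&0x1 = 0x1
mode:3 @ bit 4 → (0xd4>>4)&0x7 = 0x5  ←
lvl:1 @ bit 3 → (0xd4>>3)&0x1 = 0x0
len:1 @ bit 2 → (0xd4>>2)&0x1 = 0x1
seq:2 @ bit 0 → (0xd4>>0)&0x3 = 0x0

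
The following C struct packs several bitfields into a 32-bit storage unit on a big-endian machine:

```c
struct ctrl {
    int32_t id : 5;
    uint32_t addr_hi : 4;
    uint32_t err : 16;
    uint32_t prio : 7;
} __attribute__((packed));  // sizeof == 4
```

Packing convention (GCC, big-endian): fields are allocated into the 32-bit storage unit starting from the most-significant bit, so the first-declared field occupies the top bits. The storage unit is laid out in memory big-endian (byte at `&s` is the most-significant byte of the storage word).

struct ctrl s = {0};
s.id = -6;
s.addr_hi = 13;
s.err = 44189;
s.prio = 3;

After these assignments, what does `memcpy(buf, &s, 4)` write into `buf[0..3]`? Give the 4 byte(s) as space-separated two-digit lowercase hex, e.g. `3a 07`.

id:5 = -6 → 0x1a << 27 → word 0xd0000000
addr_hi:4 = 13 → 0xd << 23 → word 0xd6800000
err:16 = 44189 → 0xac9d << 7 → word 0xd6d64e80
prio:7 = 3 → 0x3 << 0 → word 0xd6d64e83
word = 0xd6d64e83 → big-endian bytes:
  [0]=0xd6  [1]=0xd6  [2]=0x4e  [3]=0x83

d6 d6 4e 83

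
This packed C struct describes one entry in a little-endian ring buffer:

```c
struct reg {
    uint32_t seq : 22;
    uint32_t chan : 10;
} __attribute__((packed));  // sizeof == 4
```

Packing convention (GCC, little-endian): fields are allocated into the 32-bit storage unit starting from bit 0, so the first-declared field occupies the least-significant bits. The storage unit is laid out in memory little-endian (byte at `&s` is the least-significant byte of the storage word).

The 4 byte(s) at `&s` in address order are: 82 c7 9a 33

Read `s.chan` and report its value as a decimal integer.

206

[0]=0x82 [1]=0xc7 [2]=0x9a [3]=0x33 (little-endian) → word 0x339ac782
seq:22 @ bit 0 → (0x339ac782>>0)&0x3fffff = 0x1ac782
chan:10 @ bit 22 → (0x339ac782>>22)&0x3ff = 0xce  ←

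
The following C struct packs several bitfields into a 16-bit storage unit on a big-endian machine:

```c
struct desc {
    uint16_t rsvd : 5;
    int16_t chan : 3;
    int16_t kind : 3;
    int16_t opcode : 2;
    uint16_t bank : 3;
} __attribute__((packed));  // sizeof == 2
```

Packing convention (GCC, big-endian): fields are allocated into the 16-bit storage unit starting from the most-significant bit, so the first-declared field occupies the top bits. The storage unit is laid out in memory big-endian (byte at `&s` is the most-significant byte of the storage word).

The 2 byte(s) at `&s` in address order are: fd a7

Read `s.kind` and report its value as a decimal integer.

[0]=0xfd [1]=0xa7 (big-endian) → word 0xfda7
rsvd [11+:5] = (word>>11) & 0x1f = 31
chan [8+:3] = (word>>8) & 0x7 = 5
kind [5+:3] = (word>>5) & 0x7 = 5  ←
opcode [3+:2] = (word>>3) & 0x3 = 0
bank [0+:3] = (word>>0) & 0x7 = 7
kind signed 3b, MSB=1: 5 - 8 = -3

-3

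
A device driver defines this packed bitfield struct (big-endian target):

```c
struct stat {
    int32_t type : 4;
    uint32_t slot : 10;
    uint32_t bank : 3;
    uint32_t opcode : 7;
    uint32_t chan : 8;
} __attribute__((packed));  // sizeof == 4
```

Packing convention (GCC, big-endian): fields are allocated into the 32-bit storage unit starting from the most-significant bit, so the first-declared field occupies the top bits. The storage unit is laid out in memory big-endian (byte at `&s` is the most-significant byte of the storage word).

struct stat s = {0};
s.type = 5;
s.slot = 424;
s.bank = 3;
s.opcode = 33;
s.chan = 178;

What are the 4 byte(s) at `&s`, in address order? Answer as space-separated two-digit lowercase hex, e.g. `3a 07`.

type (4b) val=5 bits=0x5 at bit 28: 0x50000000
slot (10b) val=424 bits=0x1a8 at bit 18: 0x56a00000
bank (3b) val=3 bits=0x3 at bit 15: 0x56a18000
opcode (7b) val=33 bits=0x21 at bit 8: 0x56a1a100
chan (8b) val=178 bits=0xb2 at bit 0: 0x56a1a1b2
word = 0x56a1a1b2 → big-endian bytes:
  [0]=0x56  [1]=0xa1  [2]=0xa1  [3]=0xb2

56 a1 a1 b2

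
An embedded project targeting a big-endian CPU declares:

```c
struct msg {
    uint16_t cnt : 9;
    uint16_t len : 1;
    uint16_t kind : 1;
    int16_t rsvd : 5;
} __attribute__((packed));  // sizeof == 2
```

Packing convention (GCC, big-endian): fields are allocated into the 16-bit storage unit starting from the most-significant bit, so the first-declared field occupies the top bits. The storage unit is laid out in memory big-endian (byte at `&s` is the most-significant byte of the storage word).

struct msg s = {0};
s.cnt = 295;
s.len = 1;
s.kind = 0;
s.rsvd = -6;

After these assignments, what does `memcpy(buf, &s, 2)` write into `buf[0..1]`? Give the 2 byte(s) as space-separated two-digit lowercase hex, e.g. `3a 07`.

93 da

[7+:9] cnt=295 & 0x1ff = 0x127; word=0x9380
[6+:1] len=1 & 0x1 = 0x1; word=0x93c0
[5+:1] kind=0 & 0x1 = 0x0; word=0x93c0
[0+:5] rsvd=-6 & 0x1f = 0x1a; word=0x93da
word = 0x93da → big-endian bytes:
  [0]=0x93  [1]=0xda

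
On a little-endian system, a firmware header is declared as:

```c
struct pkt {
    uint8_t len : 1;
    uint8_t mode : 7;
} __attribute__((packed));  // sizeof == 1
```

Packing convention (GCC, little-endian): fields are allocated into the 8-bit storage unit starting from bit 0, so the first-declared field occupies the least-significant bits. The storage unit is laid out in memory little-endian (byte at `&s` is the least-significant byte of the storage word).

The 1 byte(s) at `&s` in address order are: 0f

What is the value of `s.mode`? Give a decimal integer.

[0]=0x0f (little-endian) → word 0x0f
len:1 @ bit 0 → (0x0f>>0)&0x1 = 0x1
mode:7 @ bit 1 → (0x0f>>1)&0x7f = 0x7  ←

7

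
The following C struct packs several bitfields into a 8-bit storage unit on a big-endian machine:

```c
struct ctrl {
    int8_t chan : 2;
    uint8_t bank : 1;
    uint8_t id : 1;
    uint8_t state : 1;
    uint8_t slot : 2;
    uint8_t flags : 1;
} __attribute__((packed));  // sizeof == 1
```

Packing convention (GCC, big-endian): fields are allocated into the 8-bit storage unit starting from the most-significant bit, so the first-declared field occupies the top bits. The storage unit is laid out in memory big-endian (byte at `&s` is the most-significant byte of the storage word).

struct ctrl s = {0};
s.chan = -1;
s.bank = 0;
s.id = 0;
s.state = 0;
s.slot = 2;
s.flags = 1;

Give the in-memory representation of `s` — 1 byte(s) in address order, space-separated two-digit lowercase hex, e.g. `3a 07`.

[6+:2] chan=-1 & 0x3 = 0x3; word=0xc0
[5+:1] bank=0 & 0x1 = 0x0; word=0xc0
[4+:1] id=0 & 0x1 = 0x0; word=0xc0
[3+:1] state=0 & 0x1 = 0x0; word=0xc0
[1+:2] slot=2 & 0x3 = 0x2; word=0xc4
[0+:1] flags=1 & 0x1 = 0x1; word=0xc5
word = 0xc5 → big-endian bytes:
  [0]=0xc5

c5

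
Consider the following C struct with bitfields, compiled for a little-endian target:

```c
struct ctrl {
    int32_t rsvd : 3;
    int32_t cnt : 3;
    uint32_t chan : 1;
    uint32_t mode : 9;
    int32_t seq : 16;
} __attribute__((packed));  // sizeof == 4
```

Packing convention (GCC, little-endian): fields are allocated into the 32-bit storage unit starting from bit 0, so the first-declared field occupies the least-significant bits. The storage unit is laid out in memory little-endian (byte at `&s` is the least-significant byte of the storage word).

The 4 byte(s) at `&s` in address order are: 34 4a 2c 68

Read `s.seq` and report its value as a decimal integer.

26668

[0]=0x34 [1]=0x4a [2]=0x2c [3]=0x68 (little-endian) → word 0x682c4a34
rsvd:3 @ bit 0 → (0x682c4a34>>0)&0x7 = 0x4
cnt:3 @ bit 3 → (0x682c4a34>>3)&0x7 = 0x6
chan:1 @ bit 6 → (0x682c4a34>>6)&0x1 = 0x0
mode:9 @ bit 7 → (0x682c4a34>>7)&0x1ff = 0x94
seq:16 @ bit 16 → (0x682c4a34>>16)&0xffff = 0x682c  ←
seq signed 16b, MSB=0: value = 26668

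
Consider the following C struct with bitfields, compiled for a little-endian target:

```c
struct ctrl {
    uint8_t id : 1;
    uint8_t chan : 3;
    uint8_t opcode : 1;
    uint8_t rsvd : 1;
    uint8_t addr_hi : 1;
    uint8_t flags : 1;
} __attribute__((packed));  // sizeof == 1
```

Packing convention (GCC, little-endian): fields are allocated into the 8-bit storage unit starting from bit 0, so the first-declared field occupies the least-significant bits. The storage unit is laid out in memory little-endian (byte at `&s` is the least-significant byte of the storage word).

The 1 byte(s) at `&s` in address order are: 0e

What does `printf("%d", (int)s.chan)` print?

[0]=0x0e (little-endian) → word 0x0e
id:1 @ bit 0 → (0x0e>>0)&0x1 = 0x0
chan:3 @ bit 1 → (0x0e>>1)&0x7 = 0x7  ←
opcode:1 @ bit 4 → (0x0e>>4)&0x1 = 0x0
rsvd:1 @ bit 5 → (0x0e>>5)&0x1 = 0x0
addr_hi:1 @ bit 6 → (0x0e>>6)&0x1 = 0x0
flags:1 @ bit 7 → (0x0e>>7)&0x1 = 0x0

7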